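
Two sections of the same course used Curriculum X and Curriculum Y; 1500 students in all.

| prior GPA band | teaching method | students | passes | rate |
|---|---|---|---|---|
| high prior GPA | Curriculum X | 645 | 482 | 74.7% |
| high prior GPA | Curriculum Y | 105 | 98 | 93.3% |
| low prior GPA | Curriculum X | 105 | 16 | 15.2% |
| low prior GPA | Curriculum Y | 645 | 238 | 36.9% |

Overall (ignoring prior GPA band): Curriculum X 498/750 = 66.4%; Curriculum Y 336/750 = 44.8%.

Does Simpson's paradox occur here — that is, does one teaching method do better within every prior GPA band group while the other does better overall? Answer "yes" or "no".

yes

Within each prior GPA band level (high prior GPA 74.7% vs 93.3%; low prior GPA 15.2% vs 36.9%), Curriculum Y has the higher rate every time. Pooled: 66.4% vs 44.8% — Curriculum X has the higher rate overall. The two comparisons disagree.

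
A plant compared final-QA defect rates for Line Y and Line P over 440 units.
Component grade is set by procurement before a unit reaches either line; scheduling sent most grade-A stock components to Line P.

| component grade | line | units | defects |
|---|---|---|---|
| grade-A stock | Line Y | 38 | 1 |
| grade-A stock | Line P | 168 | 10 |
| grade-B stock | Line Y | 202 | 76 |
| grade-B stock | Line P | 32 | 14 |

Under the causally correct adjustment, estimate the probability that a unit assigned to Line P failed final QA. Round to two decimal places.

0.26

Component grade is set before the line has any effect — it is not caused by the line — and it independently drives the outcome. That makes it a confounder, so the causal comparison is within component grade levels.
Standardising Line P to the population component grade mix: 0.468·10/168 + 0.532·14/32 = 0.261.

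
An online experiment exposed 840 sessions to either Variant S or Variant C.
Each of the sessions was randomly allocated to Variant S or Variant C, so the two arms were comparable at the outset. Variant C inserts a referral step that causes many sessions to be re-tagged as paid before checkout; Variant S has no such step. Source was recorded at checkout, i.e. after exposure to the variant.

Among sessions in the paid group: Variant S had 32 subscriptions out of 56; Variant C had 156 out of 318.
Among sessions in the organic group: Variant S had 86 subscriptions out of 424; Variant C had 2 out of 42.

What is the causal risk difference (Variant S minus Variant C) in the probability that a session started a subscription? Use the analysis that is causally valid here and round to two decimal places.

The distribution of traffic source is itself part of what the variant does — it is an intermediate outcome. Holding it fixed would remove that part of the effect; the total effect is the pooled difference.
The causal difference is the pooled difference: 0.246 − 0.439 = -0.193.

-0.19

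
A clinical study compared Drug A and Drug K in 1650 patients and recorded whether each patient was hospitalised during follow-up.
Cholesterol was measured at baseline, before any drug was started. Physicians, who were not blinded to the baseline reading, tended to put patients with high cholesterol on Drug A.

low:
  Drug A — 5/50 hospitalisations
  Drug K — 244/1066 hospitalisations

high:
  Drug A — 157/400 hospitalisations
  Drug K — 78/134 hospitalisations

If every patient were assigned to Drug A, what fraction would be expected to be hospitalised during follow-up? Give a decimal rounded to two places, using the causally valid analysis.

0.19

Drug A is lower inside every cholesterol stratum but Drug K is lower in aggregate. Whether to stratify depends on how cholesterol relates to the drug.
Cholesterol satisfies the back-door criterion: it is not a descendant of the drug, and it blocks the spurious path from drug to outcome. Adjusting for it (i.e., using the within-cholesterol rates) gives the causal effect.
Standardising Drug A to the population cholesterol mix: 0.676·5/50 + 0.324·157/400 = 0.195.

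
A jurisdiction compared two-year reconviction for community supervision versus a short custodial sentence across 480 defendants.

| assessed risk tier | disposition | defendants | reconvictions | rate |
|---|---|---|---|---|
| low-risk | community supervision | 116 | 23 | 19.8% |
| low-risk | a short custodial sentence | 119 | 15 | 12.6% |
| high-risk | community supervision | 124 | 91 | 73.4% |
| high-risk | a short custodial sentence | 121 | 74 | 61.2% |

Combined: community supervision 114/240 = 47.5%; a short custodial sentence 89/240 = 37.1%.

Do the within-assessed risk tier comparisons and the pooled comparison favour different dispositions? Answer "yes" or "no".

Within each assessed risk tier level (low-risk 19.8% vs 12.6%; high-risk 73.4% vs 61.2%), a short custodial sentence has the lower rate every time. Pooled: 47.5% vs 37.1% — a short custodial sentence has the lower rate overall. They agree.

no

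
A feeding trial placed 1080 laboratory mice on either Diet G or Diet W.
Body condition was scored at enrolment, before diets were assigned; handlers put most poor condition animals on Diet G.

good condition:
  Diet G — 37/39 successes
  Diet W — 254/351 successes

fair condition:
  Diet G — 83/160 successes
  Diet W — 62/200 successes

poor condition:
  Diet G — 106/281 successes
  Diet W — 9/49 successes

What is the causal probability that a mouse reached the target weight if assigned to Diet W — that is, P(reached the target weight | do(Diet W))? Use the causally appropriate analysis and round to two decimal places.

0.42

Starting body condition is set before the diet has any effect — it is not caused by the diet — and it independently drives the outcome. That makes it a confounder, so the causal comparison is within starting body condition levels.
Standardising Diet W to the population starting body condition mix: 0.361·254/351 + 0.333·62/200 + 0.306·9/49 = 0.421.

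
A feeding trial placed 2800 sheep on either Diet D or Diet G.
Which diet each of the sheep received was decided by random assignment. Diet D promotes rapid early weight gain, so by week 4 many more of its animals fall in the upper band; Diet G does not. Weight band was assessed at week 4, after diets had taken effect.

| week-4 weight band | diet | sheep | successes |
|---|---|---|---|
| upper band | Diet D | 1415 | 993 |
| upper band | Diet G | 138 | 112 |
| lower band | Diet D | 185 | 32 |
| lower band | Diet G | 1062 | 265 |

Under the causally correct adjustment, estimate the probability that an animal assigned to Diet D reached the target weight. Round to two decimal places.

0.64

The distribution of week-4 weight band is itself part of what the diet does — it is an intermediate outcome. Holding it fixed would remove that part of the effect; the total effect is the pooled difference.
So P(outcome | do(Diet D)) is just the pooled rate for Diet D: 1025/1600 = 0.641.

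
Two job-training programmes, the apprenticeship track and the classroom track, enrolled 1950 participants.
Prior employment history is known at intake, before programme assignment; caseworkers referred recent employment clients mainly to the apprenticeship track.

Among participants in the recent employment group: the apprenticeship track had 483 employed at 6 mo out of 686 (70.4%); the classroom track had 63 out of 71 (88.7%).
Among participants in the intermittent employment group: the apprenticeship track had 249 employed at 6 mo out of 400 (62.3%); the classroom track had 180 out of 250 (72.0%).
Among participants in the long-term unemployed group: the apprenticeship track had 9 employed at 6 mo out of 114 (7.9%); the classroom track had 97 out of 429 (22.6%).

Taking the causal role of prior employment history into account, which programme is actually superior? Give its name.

The prior employment history-specific comparison favours the classroom track throughout, but the pooled figures favour the apprenticeship track. The question is whether to condition on prior employment history.
Prior employment history satisfies the back-door criterion: it is not a descendant of the programme, and it blocks the spurious path from programme to outcome. Adjusting for it (i.e., using the within-prior employment history rates) gives the causal effect.
Within each level — recent employment: 70.4% vs 88.7%; intermittent employment: 62.3% vs 72.0%; long-term unemployed: 7.9% vs 22.6% — the classroom track is higher every time.

the classroom track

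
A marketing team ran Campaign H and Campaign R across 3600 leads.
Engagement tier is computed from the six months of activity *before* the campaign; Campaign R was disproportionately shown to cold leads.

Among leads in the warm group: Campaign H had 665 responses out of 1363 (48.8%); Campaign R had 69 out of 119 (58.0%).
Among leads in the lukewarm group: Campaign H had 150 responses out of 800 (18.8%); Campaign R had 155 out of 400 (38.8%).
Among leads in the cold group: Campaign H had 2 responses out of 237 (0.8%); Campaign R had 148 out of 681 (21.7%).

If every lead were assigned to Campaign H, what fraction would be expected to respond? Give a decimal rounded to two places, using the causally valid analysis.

Within every engagement tier level Campaign R has the higher rate, yet pooled Campaign H does — Simpson's reversal.
Here engagement tier is a common cause — it drives both which campaign a case falls under and the outcome. The crude comparison mixes populations; the stratum-specific rates are the causally relevant ones.
Standardising Campaign H to the population engagement tier mix: 0.412·665/1363 + 0.333·150/800 + 0.255·2/237 = 0.266.

0.27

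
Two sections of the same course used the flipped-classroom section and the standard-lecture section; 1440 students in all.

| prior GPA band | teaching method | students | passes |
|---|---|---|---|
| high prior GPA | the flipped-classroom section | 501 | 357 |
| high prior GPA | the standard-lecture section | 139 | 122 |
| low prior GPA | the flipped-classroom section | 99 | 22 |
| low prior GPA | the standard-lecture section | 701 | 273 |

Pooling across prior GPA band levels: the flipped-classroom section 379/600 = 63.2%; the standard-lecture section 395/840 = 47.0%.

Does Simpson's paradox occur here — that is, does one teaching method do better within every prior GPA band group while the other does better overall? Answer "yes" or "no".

Within each prior GPA band level (high prior GPA 71.3% vs 87.8%; low prior GPA 22.2% vs 38.9%), the standard-lecture section has the higher rate every time. Pooled: 63.2% vs 47.0% — the flipped-classroom section has the higher rate overall. The two comparisons disagree.

yes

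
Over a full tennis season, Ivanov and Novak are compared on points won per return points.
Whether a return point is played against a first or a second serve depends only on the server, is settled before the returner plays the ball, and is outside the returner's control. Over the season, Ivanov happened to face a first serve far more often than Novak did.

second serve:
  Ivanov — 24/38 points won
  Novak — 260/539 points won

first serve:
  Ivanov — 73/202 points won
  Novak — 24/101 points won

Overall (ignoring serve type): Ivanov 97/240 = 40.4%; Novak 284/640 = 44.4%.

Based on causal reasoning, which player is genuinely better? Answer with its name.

Ivanov

The serve type-specific comparison favours Ivanov throughout, but the pooled figures favour Novak. The question is whether to condition on serve type.
Serve type satisfies the back-door criterion: it is not a descendant of the player, and it blocks the spurious path from player to outcome. Adjusting for it (i.e., using the within-serve type rates) gives the causal effect.
Within each level — second serve: 63.2% vs 48.2%; first serve: 36.1% vs 23.8% — Ivanov is higher every time.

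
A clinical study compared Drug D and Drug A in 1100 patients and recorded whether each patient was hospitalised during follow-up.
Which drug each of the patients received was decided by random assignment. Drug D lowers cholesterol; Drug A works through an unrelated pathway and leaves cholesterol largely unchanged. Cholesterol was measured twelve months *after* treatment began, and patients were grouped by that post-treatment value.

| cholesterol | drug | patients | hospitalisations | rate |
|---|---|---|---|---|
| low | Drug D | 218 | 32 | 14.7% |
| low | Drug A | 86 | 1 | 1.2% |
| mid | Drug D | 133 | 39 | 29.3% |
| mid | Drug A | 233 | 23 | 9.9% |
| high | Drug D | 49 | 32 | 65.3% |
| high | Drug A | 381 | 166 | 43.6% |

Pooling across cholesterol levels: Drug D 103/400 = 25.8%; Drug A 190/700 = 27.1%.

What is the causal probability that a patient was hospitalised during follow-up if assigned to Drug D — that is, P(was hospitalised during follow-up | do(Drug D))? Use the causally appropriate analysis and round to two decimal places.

0.26

The distribution of cholesterol is itself part of what the drug does — it is an intermediate outcome. Holding it fixed would remove that part of the effect; the total effect is the pooled difference.
So P(outcome | do(Drug D)) is just the pooled rate for Drug D: 103/400 = 0.258.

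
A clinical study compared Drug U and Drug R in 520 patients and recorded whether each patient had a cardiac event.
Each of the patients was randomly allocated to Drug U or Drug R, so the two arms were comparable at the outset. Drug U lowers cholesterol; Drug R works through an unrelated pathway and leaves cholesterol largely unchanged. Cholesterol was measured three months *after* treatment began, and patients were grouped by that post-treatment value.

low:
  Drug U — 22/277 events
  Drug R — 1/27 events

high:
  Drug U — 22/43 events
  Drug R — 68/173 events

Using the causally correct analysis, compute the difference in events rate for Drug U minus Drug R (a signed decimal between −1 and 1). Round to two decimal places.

-0.21

Because the drug influences cholesterol, cholesterol is a post-treatment mediator, not a confounder. Stratifying on it would bias the estimate; the causal effect is the crude pooled difference.
The causal difference is the pooled difference: 0.138 − 0.345 = -0.207.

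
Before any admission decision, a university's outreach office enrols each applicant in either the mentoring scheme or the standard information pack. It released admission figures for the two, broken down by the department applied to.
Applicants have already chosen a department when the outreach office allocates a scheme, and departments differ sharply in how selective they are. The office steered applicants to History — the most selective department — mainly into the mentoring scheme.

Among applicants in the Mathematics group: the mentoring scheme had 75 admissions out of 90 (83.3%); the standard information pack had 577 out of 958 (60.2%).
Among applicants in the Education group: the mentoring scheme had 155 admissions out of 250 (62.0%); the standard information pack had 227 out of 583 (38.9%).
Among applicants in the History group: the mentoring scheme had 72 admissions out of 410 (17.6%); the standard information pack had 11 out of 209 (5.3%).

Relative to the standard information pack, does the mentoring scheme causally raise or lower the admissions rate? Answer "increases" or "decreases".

increases

Within every department level the mentoring scheme has the higher rate, yet pooled the standard information pack does — Simpson's reversal.
Nothing the outreach scheme does changes department; the imbalance is an allocation artefact. With department also predicting the outcome, the pooled figure is confounded, and the within-stratum comparison is the causal one.
Within each level — Mathematics: 83.3% vs 60.2%; Education: 62.0% vs 38.9%; History: 17.6% vs 5.3% — the mentoring scheme is higher every time.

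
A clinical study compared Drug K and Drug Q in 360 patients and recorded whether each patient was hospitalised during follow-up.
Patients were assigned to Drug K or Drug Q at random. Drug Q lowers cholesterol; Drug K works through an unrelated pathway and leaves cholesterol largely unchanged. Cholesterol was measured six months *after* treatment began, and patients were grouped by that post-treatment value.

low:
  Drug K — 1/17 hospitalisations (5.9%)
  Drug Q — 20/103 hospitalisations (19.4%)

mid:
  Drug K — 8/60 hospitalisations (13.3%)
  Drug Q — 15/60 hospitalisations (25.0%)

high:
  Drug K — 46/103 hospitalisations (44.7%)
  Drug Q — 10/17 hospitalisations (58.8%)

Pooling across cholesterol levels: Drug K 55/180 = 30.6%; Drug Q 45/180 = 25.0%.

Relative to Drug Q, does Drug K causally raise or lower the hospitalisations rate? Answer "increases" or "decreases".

increases

Within every cholesterol level Drug K has the lower rate, yet pooled Drug Q does — Simpson's reversal.
Cholesterol is downstream of the drug. One should not condition on a consequence of treatment, so the overall rates are the right comparison.
Pooled: Drug K 30.6% vs Drug Q 25.0%; Drug Q is lower overall.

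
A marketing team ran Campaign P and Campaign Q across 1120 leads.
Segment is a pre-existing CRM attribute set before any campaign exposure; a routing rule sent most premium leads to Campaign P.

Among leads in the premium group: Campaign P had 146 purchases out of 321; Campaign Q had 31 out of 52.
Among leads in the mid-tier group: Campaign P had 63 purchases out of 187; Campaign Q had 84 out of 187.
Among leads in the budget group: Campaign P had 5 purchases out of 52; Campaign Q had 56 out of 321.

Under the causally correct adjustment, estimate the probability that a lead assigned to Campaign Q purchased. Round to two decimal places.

0.41

Since customer segment is a pre-existing factor (not a product of the campaign) and it affects the outcome on its own, it is a confounder. The stratified rates, not the pooled rate, identify the causal effect.
Standardising Campaign Q to the population customer segment mix: 0.333·31/52 + 0.334·84/187 + 0.333·56/321 = 0.407.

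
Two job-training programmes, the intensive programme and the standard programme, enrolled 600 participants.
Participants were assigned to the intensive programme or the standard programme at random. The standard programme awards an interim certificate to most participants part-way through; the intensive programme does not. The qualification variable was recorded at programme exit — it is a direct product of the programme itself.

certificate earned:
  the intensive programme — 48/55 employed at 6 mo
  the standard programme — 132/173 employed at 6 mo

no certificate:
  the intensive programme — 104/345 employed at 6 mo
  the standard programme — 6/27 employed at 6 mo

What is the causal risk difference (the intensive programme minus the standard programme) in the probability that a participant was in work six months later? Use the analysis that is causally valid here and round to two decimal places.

The qualification attained during the programme-specific comparison favours the intensive programme throughout, but the pooled figures favour the standard programme. The question is whether to condition on qualification attained during the programme.
Because the programme influences qualification attained during the programme, qualification attained during the programme is a post-treatment mediator, not a confounder. Stratifying on it would bias the estimate; the causal effect is the crude pooled difference.
The causal difference is the pooled difference: 0.380 − 0.690 = -0.310.

-0.31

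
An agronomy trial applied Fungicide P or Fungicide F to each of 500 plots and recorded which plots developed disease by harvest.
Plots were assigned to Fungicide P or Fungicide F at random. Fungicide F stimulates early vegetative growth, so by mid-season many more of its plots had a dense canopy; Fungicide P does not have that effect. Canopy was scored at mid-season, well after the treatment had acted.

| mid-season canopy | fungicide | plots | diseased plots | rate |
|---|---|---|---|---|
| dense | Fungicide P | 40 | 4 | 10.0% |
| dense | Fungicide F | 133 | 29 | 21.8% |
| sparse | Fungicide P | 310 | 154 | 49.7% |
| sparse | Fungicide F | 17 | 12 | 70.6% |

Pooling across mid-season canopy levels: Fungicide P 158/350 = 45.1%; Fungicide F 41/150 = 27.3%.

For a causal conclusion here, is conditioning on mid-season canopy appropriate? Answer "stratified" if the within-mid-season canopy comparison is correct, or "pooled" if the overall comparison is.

The stratified and pooled comparisons disagree (Fungicide P wins within each mid-season canopy; Fungicide F wins overall), so the answer turns on the causal role of mid-season canopy.
Mid-season canopy is recorded after the fungicide and is itself shifted by it — it sits on the causal path from fungicide to outcome. Conditioning on a mediator would strip out part of the effect we want; the pooled comparison gives the total causal effect.
Pooled: Fungicide P 45.1% vs Fungicide F 27.3%; Fungicide F is lower overall.

pooled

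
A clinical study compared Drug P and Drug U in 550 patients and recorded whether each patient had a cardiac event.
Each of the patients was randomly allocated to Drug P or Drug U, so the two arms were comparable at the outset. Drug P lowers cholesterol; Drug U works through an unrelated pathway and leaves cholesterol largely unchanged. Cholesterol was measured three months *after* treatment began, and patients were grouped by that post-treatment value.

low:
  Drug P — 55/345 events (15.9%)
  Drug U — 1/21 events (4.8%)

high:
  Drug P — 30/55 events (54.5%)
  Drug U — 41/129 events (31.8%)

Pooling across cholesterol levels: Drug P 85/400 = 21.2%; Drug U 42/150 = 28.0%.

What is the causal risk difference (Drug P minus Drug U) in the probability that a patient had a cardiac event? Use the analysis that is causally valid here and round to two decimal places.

Cholesterol is recorded after the drug and is itself shifted by it — it sits on the causal path from drug to outcome. Conditioning on a mediator would strip out part of the effect we want; the pooled comparison gives the total causal effect.
The causal difference is the pooled difference: 0.212 − 0.280 = -0.068.

-0.07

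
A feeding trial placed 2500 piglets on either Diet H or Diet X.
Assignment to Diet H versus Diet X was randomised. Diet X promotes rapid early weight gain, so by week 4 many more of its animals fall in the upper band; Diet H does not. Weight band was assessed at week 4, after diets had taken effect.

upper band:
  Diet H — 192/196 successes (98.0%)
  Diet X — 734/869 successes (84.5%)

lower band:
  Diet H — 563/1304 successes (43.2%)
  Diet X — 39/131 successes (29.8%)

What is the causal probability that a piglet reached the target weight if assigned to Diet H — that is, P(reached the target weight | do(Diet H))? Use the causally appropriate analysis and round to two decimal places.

0.50

Stratifying would compare diets among piglets the diets themselves sorted into week-4 weight band groups — a form of selection on an intermediate. The unconditioned pooled rates give the total causal effect.
So P(outcome | do(Diet H)) is just the pooled rate for Diet H: 755/1500 = 0.503.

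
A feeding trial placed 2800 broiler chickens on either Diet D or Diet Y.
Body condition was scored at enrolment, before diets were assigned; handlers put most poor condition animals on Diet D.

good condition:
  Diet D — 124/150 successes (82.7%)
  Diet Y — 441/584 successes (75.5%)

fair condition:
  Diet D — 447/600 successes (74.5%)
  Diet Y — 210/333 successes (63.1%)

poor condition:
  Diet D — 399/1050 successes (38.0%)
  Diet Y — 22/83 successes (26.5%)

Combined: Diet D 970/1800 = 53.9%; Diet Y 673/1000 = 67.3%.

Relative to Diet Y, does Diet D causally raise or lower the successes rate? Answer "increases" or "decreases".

increases

Nothing the diet does changes starting body condition; the imbalance is an allocation artefact. With starting body condition also predicting the outcome, the pooled figure is confounded, and the within-stratum comparison is the causal one.
Within each level — good condition: 82.7% vs 75.5%; fair condition: 74.5% vs 63.1%; poor condition: 38.0% vs 26.5% — Diet D is higher every time.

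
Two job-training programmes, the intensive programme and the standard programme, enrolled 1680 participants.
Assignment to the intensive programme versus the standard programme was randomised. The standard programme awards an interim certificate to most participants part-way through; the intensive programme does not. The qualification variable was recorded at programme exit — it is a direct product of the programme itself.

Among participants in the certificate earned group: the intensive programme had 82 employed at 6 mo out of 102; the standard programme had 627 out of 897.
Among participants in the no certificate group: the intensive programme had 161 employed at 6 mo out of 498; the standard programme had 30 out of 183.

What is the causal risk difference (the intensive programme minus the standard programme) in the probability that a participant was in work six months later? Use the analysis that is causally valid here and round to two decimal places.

-0.20

Qualification attained during the programme lies on the pathway programme → qualification attained during the programme → outcome, so adjusting for it blocks the indirect effect. For the total causal effect of programme, use the unadjusted pooled rates.
The causal difference is the pooled difference: 0.405 − 0.608 = -0.203.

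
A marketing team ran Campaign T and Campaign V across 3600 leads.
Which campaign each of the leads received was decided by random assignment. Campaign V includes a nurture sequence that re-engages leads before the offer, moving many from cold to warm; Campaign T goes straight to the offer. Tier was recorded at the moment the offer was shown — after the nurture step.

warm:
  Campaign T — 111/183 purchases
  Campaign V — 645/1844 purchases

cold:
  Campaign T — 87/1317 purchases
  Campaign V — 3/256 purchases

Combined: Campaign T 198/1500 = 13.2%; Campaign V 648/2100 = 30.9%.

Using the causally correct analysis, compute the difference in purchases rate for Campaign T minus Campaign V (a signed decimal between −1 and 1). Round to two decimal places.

-0.18

Within every engagement tier level Campaign T has the higher rate, yet pooled Campaign V does — Simpson's reversal.
Engagement tier here is a post-treatment variable shaped by the campaign; conditioning on it would introduce bias rather than remove it. The overall comparison is the causal one.
The causal difference is the pooled difference: 0.132 − 0.309 = -0.177.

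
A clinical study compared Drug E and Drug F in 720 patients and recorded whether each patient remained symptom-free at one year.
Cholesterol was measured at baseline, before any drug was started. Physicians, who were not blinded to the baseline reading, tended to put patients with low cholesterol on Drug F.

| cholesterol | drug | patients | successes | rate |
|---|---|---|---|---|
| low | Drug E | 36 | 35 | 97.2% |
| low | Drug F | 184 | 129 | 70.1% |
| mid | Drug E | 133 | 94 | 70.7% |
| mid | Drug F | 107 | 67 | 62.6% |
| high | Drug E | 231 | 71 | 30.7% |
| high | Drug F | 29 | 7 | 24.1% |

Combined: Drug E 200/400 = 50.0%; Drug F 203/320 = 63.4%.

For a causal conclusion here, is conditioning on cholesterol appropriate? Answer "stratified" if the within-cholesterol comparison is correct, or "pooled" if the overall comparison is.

stratified

Here cholesterol is a common cause — it drives both which drug a case falls under and the outcome. The crude comparison mixes populations; the stratum-specific rates are the causally relevant ones.
Within each level — low: 97.2% vs 70.1%; mid: 70.7% vs 62.6%; high: 30.7% vs 24.1% — Drug E is higher every time.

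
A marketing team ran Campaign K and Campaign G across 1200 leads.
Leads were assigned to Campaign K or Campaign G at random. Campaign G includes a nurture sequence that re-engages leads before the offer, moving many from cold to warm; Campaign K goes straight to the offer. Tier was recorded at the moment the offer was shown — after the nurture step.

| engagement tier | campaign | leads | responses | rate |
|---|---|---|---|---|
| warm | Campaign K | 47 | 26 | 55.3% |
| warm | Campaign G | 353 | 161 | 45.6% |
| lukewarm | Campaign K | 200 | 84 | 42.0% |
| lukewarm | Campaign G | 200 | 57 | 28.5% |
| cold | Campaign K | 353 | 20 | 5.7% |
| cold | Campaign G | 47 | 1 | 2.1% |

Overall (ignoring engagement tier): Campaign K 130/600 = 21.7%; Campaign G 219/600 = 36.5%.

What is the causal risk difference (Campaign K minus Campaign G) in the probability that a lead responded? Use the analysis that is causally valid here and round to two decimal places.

-0.15

Engagement tier is recorded after the campaign and is itself shifted by it — it sits on the causal path from campaign to outcome. Conditioning on a mediator would strip out part of the effect we want; the pooled comparison gives the total causal effect.
The causal difference is the pooled difference: 0.217 − 0.365 = -0.148.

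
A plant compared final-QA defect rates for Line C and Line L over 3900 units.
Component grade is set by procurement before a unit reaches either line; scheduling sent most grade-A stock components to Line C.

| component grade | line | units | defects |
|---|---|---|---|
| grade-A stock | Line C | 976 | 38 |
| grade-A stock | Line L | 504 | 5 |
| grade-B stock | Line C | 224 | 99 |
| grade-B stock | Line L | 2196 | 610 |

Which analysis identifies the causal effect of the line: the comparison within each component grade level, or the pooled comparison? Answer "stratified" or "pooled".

stratified

Nothing the line does changes component grade; the imbalance is an allocation artefact. With component grade also predicting the outcome, the pooled figure is confounded, and the within-stratum comparison is the causal one.
Within each level — grade-A stock: 3.9% vs 1.0%; grade-B stock: 44.2% vs 27.8% — Line L is lower every time.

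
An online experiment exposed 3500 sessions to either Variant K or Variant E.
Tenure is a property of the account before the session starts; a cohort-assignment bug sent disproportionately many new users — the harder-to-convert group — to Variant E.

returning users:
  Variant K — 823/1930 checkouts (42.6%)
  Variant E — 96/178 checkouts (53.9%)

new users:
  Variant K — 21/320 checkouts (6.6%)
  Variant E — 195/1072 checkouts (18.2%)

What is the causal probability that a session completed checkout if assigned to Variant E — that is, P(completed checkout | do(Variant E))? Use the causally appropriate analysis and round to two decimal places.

0.40

The user tenure-specific comparison favours Variant E throughout, but the pooled figures favour Variant K. The question is whether to condition on user tenure.
User tenure is set before the variant has any effect — it is not caused by the variant — and it independently drives the outcome. That makes it a confounder, so the causal comparison is within user tenure levels.
Standardising Variant E to the population user tenure mix: 0.602·96/178 + 0.398·195/1072 = 0.397.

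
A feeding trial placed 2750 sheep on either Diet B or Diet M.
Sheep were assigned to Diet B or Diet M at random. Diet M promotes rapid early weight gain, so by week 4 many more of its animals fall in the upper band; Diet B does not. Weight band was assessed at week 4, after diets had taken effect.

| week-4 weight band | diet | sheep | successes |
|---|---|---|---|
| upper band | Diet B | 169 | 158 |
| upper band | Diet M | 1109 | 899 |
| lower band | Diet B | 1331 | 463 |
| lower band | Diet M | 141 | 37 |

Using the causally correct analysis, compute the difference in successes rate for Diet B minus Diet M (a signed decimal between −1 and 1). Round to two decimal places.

-0.33

Diet B is higher inside every week-4 weight band stratum but Diet M is higher in aggregate. Whether to stratify depends on how week-4 weight band relates to the diet.
Week-4 weight band is recorded after the diet and is itself shifted by it — it sits on the causal path from diet to outcome. Conditioning on a mediator would strip out part of the effect we want; the pooled comparison gives the total causal effect.
The causal difference is the pooled difference: 0.414 − 0.749 = -0.335.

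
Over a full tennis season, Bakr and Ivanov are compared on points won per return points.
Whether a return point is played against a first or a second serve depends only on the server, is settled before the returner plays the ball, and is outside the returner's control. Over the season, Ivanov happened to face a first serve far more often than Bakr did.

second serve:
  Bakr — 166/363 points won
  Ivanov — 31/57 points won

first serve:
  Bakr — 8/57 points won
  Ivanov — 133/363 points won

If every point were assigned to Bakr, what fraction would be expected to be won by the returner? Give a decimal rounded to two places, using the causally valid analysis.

Since serve type is a pre-existing factor (not a product of the player) and it affects the outcome on its own, it is a confounder. The stratified rates, not the pooled rate, identify the causal effect.
Standardising Bakr to the population serve type mix: 0.500·166/363 + 0.500·8/57 = 0.299.

0.30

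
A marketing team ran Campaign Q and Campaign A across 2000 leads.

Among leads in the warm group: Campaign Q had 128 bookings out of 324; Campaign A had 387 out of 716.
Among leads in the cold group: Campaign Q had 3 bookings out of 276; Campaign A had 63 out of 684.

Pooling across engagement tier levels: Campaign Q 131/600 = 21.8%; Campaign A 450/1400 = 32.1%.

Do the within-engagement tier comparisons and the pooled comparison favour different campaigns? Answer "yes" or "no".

Within each engagement tier level (warm 39.5% vs 54.1%; cold 1.1% vs 9.2%), Campaign A has the higher rate every time. Pooled: 21.8% vs 32.1% — Campaign A has the higher rate overall. They agree.

no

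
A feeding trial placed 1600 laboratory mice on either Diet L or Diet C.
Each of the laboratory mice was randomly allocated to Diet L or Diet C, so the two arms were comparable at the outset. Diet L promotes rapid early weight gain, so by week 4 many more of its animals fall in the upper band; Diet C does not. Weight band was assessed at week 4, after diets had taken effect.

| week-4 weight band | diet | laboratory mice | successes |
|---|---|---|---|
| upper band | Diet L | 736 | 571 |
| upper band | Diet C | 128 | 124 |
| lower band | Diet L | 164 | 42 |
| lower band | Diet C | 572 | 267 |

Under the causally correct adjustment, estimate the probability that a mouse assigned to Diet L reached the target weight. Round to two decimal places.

0.68

The stratified and pooled comparisons disagree (Diet C wins within each week-4 weight band; Diet L wins overall), so the answer turns on the causal role of week-4 weight band.
Stratifying would compare diets among laboratory mice the diets themselves sorted into week-4 weight band groups — a form of selection on an intermediate. The unconditioned pooled rates give the total causal effect.
So P(outcome | do(Diet L)) is just the pooled rate for Diet L: 613/900 = 0.681.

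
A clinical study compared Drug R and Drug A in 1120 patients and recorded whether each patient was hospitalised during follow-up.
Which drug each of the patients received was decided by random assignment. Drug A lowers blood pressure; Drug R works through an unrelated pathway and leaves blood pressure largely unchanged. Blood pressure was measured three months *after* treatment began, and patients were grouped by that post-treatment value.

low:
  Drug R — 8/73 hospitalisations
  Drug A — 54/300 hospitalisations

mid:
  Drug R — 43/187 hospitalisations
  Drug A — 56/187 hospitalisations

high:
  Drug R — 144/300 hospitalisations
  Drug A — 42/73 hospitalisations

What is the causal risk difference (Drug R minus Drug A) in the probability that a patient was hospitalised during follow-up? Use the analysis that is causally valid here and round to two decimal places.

+0.08

Drug R is lower inside every blood pressure stratum but Drug A is lower in aggregate. Whether to stratify depends on how blood pressure relates to the drug.
Because the drug influences blood pressure, blood pressure is a post-treatment mediator, not a confounder. Stratifying on it would bias the estimate; the causal effect is the crude pooled difference.
The causal difference is the pooled difference: 0.348 − 0.271 = +0.077.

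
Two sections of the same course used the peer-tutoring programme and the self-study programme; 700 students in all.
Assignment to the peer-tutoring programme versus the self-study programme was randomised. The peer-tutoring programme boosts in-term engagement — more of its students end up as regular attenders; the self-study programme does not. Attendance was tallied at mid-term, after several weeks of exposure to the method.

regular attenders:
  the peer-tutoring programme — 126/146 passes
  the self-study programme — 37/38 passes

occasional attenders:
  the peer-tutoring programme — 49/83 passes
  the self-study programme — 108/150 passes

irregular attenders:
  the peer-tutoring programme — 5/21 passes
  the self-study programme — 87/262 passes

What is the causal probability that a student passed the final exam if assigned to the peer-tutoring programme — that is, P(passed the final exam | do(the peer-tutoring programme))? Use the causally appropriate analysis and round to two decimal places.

The distribution of mid-term attendance is itself part of what the teaching method does — it is an intermediate outcome. Holding it fixed would remove that part of the effect; the total effect is the pooled difference.
So P(outcome | do(the peer-tutoring programme)) is just the pooled rate for the peer-tutoring programme: 180/250 = 0.720.

0.72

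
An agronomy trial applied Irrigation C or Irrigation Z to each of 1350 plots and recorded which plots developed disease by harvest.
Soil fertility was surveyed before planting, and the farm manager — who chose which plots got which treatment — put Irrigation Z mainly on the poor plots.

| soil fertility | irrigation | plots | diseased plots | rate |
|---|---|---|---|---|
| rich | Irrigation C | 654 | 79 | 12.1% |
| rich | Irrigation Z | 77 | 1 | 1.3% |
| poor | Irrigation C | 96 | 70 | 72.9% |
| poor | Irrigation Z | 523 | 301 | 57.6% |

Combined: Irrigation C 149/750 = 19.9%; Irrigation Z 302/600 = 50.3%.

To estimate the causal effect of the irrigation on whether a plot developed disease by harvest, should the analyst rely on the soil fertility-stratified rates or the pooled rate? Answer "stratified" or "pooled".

Since soil fertility is a pre-existing factor (not a product of the irrigation) and it affects the outcome on its own, it is a confounder. The stratified rates, not the pooled rate, identify the causal effect.
Within each level — rich: 12.1% vs 1.3%; poor: 72.9% vs 57.6% — Irrigation Z is lower every time.

stratified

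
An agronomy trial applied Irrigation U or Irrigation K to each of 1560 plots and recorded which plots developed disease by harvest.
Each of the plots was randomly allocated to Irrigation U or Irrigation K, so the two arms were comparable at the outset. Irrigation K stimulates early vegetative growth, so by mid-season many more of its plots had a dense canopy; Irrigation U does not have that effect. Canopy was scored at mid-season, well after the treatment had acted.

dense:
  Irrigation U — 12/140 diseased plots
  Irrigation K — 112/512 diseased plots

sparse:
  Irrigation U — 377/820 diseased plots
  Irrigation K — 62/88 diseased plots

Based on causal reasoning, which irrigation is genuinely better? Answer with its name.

Because the irrigation influences mid-season canopy, mid-season canopy is a post-treatment mediator, not a confounder. Stratifying on it would bias the estimate; the causal effect is the crude pooled difference.
Pooled: Irrigation U 40.5% vs Irrigation K 29.0%; Irrigation K is lower overall.

Irrigation K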